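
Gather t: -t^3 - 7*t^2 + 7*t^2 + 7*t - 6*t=-t^3 + t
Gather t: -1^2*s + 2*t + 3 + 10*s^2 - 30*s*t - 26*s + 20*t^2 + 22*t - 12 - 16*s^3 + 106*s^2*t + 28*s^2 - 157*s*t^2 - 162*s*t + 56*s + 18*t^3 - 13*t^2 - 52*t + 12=-16*s^3 + 38*s^2 + 29*s + 18*t^3 + t^2*(7 - 157*s) + t*(106*s^2 - 192*s - 28) + 3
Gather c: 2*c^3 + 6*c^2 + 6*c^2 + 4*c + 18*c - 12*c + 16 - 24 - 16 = 2*c^3 + 12*c^2 + 10*c - 24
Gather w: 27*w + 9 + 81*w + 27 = 108*w + 36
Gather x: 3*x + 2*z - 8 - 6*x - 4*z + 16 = -3*x - 2*z + 8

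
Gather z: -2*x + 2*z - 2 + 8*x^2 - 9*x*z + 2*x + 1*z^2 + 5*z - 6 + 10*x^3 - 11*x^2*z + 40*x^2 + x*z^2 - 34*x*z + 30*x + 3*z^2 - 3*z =10*x^3 + 48*x^2 + 30*x + z^2*(x + 4) + z*(-11*x^2 - 43*x + 4) - 8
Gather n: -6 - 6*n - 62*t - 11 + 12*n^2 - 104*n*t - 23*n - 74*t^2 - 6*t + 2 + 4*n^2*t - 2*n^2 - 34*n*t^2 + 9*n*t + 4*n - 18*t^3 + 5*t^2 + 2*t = n^2*(4*t + 10) + n*(-34*t^2 - 95*t - 25) - 18*t^3 - 69*t^2 - 66*t - 15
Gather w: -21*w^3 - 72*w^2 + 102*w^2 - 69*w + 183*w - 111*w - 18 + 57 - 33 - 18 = -21*w^3 + 30*w^2 + 3*w - 12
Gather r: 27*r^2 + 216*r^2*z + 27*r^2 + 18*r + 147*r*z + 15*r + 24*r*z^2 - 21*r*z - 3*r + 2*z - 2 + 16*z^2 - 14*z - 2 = r^2*(216*z + 54) + r*(24*z^2 + 126*z + 30) + 16*z^2 - 12*z - 4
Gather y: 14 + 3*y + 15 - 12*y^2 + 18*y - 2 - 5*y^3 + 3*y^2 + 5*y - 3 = -5*y^3 - 9*y^2 + 26*y + 24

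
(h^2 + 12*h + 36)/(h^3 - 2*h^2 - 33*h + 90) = (h + 6)/(h^2 - 8*h + 15)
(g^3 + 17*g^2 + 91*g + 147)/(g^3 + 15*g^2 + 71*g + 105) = (g + 7)/(g + 5)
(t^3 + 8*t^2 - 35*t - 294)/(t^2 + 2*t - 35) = (t^2 + t - 42)/(t - 5)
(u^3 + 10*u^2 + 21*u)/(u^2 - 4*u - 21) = u*(u + 7)/(u - 7)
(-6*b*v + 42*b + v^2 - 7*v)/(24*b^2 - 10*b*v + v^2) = (v - 7)/(-4*b + v)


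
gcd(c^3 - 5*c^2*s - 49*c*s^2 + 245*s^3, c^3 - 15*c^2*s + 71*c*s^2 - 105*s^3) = c^2 - 12*c*s + 35*s^2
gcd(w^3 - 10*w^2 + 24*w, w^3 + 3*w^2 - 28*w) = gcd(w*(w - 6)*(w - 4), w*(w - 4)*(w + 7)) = w^2 - 4*w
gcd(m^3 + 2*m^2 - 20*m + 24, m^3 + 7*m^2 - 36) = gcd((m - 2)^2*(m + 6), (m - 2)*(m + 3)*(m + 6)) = m^2 + 4*m - 12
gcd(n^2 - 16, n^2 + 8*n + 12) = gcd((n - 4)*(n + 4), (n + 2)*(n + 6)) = 1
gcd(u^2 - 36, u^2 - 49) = 1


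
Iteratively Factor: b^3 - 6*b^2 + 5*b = (b - 5)*(b^2 - b) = (b - 5)*(b - 1)*(b)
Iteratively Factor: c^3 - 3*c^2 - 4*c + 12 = (c + 2)*(c^2 - 5*c + 6) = (c - 3)*(c + 2)*(c - 2)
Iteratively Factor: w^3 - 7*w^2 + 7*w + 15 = (w + 1)*(w^2 - 8*w + 15) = (w - 3)*(w + 1)*(w - 5)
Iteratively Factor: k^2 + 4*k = (k)*(k + 4)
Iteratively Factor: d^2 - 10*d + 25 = (d - 5)*(d - 5)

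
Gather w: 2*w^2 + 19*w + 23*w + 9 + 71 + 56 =2*w^2 + 42*w + 136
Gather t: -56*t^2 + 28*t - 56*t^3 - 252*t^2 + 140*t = -56*t^3 - 308*t^2 + 168*t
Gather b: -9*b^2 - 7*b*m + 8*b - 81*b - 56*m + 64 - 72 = -9*b^2 + b*(-7*m - 73) - 56*m - 8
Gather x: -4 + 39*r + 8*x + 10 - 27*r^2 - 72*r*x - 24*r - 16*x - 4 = -27*r^2 + 15*r + x*(-72*r - 8) + 2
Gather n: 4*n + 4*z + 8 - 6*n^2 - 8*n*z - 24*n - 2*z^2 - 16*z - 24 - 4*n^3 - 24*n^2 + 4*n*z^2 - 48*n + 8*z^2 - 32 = -4*n^3 - 30*n^2 + n*(4*z^2 - 8*z - 68) + 6*z^2 - 12*z - 48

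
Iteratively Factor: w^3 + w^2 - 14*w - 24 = (w + 2)*(w^2 - w - 12) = (w + 2)*(w + 3)*(w - 4)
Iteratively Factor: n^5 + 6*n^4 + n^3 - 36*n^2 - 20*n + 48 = (n - 1)*(n^4 + 7*n^3 + 8*n^2 - 28*n - 48) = (n - 1)*(n + 4)*(n^3 + 3*n^2 - 4*n - 12) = (n - 2)*(n - 1)*(n + 4)*(n^2 + 5*n + 6) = (n - 2)*(n - 1)*(n + 3)*(n + 4)*(n + 2)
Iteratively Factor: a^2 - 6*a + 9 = (a - 3)*(a - 3)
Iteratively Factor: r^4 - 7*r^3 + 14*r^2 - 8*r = (r)*(r^3 - 7*r^2 + 14*r - 8) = r*(r - 1)*(r^2 - 6*r + 8) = r*(r - 2)*(r - 1)*(r - 4)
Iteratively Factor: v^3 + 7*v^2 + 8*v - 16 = (v + 4)*(v^2 + 3*v - 4) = (v - 1)*(v + 4)*(v + 4)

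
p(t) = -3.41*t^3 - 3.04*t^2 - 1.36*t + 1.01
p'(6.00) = -406.12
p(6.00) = -853.15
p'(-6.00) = -333.16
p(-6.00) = 636.29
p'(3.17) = -123.43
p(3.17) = -142.48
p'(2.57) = -84.55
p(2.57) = -80.45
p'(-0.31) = -0.46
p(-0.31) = 1.24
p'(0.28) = -3.86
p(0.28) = 0.32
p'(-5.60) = -288.12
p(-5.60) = 512.14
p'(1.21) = -23.69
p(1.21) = -11.13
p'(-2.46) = -48.31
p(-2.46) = 36.72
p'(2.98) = -110.32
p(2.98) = -120.28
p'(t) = -10.23*t^2 - 6.08*t - 1.36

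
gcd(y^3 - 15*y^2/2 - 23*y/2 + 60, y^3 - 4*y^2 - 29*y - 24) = y^2 - 5*y - 24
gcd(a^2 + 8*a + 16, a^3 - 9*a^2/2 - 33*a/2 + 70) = a + 4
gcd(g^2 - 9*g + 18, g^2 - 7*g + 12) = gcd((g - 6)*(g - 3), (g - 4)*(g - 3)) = g - 3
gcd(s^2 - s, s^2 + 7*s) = s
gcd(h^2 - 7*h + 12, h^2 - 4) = 1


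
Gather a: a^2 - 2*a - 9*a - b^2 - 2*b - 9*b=a^2 - 11*a - b^2 - 11*b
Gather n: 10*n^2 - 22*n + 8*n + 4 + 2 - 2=10*n^2 - 14*n + 4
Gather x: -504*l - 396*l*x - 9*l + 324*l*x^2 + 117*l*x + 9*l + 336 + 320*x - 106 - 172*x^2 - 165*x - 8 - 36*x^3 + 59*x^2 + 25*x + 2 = -504*l - 36*x^3 + x^2*(324*l - 113) + x*(180 - 279*l) + 224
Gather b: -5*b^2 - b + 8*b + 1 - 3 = -5*b^2 + 7*b - 2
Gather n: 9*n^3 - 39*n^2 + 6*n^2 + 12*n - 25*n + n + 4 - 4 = 9*n^3 - 33*n^2 - 12*n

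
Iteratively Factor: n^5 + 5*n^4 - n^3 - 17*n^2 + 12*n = (n - 1)*(n^4 + 6*n^3 + 5*n^2 - 12*n) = (n - 1)*(n + 4)*(n^3 + 2*n^2 - 3*n) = (n - 1)^2*(n + 4)*(n^2 + 3*n) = n*(n - 1)^2*(n + 4)*(n + 3)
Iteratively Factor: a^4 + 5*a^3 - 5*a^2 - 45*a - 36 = (a + 4)*(a^3 + a^2 - 9*a - 9) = (a + 1)*(a + 4)*(a^2 - 9) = (a + 1)*(a + 3)*(a + 4)*(a - 3)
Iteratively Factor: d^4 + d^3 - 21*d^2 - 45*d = (d)*(d^3 + d^2 - 21*d - 45) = d*(d + 3)*(d^2 - 2*d - 15) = d*(d - 5)*(d + 3)*(d + 3)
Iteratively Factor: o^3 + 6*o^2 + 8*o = (o + 4)*(o^2 + 2*o) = o*(o + 4)*(o + 2)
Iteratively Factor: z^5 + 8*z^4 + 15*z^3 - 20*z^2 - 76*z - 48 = (z - 2)*(z^4 + 10*z^3 + 35*z^2 + 50*z + 24) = (z - 2)*(z + 3)*(z^3 + 7*z^2 + 14*z + 8) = (z - 2)*(z + 2)*(z + 3)*(z^2 + 5*z + 4) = (z - 2)*(z + 2)*(z + 3)*(z + 4)*(z + 1)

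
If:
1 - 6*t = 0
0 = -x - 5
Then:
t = 1/6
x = -5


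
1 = 1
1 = 1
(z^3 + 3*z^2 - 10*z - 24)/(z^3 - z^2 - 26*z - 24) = (z^2 - z - 6)/(z^2 - 5*z - 6)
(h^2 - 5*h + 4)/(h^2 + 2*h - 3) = (h - 4)/(h + 3)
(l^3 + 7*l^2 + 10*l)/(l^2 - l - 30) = l*(l + 2)/(l - 6)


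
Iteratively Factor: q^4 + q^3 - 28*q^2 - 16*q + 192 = (q - 4)*(q^3 + 5*q^2 - 8*q - 48) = (q - 4)*(q + 4)*(q^2 + q - 12) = (q - 4)*(q - 3)*(q + 4)*(q + 4)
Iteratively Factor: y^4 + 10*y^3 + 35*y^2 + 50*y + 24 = (y + 2)*(y^3 + 8*y^2 + 19*y + 12) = (y + 2)*(y + 3)*(y^2 + 5*y + 4) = (y + 2)*(y + 3)*(y + 4)*(y + 1)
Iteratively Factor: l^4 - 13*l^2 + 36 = (l + 2)*(l^3 - 2*l^2 - 9*l + 18) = (l - 3)*(l + 2)*(l^2 + l - 6) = (l - 3)*(l - 2)*(l + 2)*(l + 3)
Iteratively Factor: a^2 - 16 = (a + 4)*(a - 4)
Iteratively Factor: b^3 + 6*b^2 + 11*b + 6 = (b + 2)*(b^2 + 4*b + 3) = (b + 1)*(b + 2)*(b + 3)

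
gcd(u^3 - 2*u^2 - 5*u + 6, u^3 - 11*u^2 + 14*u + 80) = u + 2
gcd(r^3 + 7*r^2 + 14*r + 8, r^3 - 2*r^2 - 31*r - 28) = r^2 + 5*r + 4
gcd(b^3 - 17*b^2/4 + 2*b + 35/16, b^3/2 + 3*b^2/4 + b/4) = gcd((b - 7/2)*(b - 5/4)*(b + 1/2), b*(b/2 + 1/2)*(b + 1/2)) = b + 1/2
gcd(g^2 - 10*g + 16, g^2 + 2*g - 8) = g - 2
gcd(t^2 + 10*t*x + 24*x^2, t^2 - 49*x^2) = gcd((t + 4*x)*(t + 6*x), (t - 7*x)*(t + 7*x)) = 1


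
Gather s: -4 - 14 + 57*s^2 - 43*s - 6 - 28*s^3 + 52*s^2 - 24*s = -28*s^3 + 109*s^2 - 67*s - 24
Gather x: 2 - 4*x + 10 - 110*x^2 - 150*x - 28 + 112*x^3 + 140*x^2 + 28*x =112*x^3 + 30*x^2 - 126*x - 16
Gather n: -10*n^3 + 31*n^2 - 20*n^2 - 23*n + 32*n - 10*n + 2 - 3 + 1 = -10*n^3 + 11*n^2 - n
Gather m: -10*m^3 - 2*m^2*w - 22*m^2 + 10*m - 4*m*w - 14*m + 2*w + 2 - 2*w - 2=-10*m^3 + m^2*(-2*w - 22) + m*(-4*w - 4)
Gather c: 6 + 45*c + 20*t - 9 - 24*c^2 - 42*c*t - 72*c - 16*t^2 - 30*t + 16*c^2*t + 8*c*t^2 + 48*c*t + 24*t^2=c^2*(16*t - 24) + c*(8*t^2 + 6*t - 27) + 8*t^2 - 10*t - 3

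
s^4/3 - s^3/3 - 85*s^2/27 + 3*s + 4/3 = (s/3 + 1)*(s - 3)*(s - 4/3)*(s + 1/3)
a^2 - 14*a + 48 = (a - 8)*(a - 6)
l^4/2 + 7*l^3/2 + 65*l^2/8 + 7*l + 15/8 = (l/2 + 1/2)*(l + 1/2)*(l + 5/2)*(l + 3)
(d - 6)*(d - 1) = d^2 - 7*d + 6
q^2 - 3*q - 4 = (q - 4)*(q + 1)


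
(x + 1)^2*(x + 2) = x^3 + 4*x^2 + 5*x + 2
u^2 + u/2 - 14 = (u - 7/2)*(u + 4)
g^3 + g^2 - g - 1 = (g - 1)*(g + 1)^2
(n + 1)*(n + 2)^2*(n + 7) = n^4 + 12*n^3 + 43*n^2 + 60*n + 28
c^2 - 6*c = c*(c - 6)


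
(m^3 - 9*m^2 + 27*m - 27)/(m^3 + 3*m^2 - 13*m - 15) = (m^2 - 6*m + 9)/(m^2 + 6*m + 5)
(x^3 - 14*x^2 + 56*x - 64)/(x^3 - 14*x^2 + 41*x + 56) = (x^2 - 6*x + 8)/(x^2 - 6*x - 7)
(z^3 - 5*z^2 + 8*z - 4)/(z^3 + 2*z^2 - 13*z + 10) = (z - 2)/(z + 5)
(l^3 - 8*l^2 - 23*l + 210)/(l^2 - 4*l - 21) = (l^2 - l - 30)/(l + 3)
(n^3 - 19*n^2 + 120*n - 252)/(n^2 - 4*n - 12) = (n^2 - 13*n + 42)/(n + 2)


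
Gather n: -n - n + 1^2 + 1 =2 - 2*n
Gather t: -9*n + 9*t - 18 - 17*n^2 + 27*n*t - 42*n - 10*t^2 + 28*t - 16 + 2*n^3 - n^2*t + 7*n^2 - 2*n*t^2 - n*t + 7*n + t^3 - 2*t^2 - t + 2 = 2*n^3 - 10*n^2 - 44*n + t^3 + t^2*(-2*n - 12) + t*(-n^2 + 26*n + 36) - 32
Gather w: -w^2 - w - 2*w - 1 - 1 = -w^2 - 3*w - 2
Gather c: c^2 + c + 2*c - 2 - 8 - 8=c^2 + 3*c - 18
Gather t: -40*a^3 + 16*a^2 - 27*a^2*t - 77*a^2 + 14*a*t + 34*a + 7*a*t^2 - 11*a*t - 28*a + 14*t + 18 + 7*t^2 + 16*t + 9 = -40*a^3 - 61*a^2 + 6*a + t^2*(7*a + 7) + t*(-27*a^2 + 3*a + 30) + 27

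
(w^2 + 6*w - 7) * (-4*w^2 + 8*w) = -4*w^4 - 16*w^3 + 76*w^2 - 56*w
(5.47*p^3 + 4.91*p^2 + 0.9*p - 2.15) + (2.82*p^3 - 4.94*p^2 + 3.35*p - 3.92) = 8.29*p^3 - 0.0300000000000002*p^2 + 4.25*p - 6.07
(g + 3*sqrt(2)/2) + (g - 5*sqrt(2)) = 2*g - 7*sqrt(2)/2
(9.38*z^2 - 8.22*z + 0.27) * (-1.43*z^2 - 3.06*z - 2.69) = -13.4134*z^4 - 16.9482*z^3 - 0.4651*z^2 + 21.2856*z - 0.7263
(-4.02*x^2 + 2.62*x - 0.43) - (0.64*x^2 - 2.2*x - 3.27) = -4.66*x^2 + 4.82*x + 2.84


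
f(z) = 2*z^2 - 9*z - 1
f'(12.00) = 39.00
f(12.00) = 179.00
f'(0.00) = -9.00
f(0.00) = -1.00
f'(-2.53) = -19.12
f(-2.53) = 34.57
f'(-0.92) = -12.68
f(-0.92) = 8.97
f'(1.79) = -1.84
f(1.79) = -10.70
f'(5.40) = 12.60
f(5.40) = 8.72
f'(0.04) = -8.84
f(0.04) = -1.36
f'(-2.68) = -19.72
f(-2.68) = 37.48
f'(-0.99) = -12.96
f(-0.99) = 9.87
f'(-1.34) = -14.36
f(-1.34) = 14.65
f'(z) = 4*z - 9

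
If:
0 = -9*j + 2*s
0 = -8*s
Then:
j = 0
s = 0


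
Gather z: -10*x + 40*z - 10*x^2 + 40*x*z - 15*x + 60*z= -10*x^2 - 25*x + z*(40*x + 100)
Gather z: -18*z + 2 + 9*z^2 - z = 9*z^2 - 19*z + 2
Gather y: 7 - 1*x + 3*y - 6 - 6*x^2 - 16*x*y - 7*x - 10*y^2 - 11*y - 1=-6*x^2 - 8*x - 10*y^2 + y*(-16*x - 8)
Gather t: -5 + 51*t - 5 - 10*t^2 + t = -10*t^2 + 52*t - 10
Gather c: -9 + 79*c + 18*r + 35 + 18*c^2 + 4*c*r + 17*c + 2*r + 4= 18*c^2 + c*(4*r + 96) + 20*r + 30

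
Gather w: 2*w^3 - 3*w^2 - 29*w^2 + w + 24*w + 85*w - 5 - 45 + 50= 2*w^3 - 32*w^2 + 110*w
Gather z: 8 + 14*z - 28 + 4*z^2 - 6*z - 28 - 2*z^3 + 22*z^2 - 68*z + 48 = -2*z^3 + 26*z^2 - 60*z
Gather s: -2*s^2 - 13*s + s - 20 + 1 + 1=-2*s^2 - 12*s - 18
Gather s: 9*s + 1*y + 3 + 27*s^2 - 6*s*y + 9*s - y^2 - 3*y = 27*s^2 + s*(18 - 6*y) - y^2 - 2*y + 3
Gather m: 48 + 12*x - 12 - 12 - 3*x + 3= 9*x + 27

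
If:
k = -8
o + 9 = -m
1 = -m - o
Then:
No Solution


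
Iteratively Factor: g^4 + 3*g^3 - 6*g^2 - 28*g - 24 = (g + 2)*(g^3 + g^2 - 8*g - 12) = (g + 2)^2*(g^2 - g - 6) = (g + 2)^3*(g - 3)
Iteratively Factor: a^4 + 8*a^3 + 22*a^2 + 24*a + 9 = (a + 1)*(a^3 + 7*a^2 + 15*a + 9) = (a + 1)^2*(a^2 + 6*a + 9) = (a + 1)^2*(a + 3)*(a + 3)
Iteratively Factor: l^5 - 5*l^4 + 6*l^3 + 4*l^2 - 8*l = (l - 2)*(l^4 - 3*l^3 + 4*l) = (l - 2)*(l + 1)*(l^3 - 4*l^2 + 4*l) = (l - 2)^2*(l + 1)*(l^2 - 2*l) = (l - 2)^3*(l + 1)*(l)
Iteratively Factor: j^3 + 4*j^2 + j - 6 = (j + 2)*(j^2 + 2*j - 3) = (j + 2)*(j + 3)*(j - 1)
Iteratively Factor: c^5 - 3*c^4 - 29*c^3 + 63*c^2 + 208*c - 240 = (c - 4)*(c^4 + c^3 - 25*c^2 - 37*c + 60) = (c - 4)*(c + 3)*(c^3 - 2*c^2 - 19*c + 20) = (c - 4)*(c - 1)*(c + 3)*(c^2 - c - 20) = (c - 5)*(c - 4)*(c - 1)*(c + 3)*(c + 4)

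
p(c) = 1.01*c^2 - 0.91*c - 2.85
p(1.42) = -2.11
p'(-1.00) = -2.93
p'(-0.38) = -1.68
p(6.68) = 36.14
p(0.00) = -2.85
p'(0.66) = 0.42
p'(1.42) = 1.96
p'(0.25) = -0.40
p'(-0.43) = -1.78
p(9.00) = 70.77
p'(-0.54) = -2.00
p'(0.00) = -0.91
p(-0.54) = -2.06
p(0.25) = -3.01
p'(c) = 2.02*c - 0.91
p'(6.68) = 12.58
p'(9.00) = 17.27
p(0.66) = -3.01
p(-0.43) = -2.27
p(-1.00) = -0.93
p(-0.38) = -2.36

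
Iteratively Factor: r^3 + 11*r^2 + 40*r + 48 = (r + 4)*(r^2 + 7*r + 12) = (r + 4)^2*(r + 3)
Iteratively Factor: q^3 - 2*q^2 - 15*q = (q + 3)*(q^2 - 5*q) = (q - 5)*(q + 3)*(q)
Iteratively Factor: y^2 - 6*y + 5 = (y - 5)*(y - 1)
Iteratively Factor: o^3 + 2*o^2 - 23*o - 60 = (o - 5)*(o^2 + 7*o + 12) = (o - 5)*(o + 3)*(o + 4)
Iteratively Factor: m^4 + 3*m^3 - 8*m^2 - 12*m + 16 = (m + 4)*(m^3 - m^2 - 4*m + 4) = (m - 1)*(m + 4)*(m^2 - 4) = (m - 2)*(m - 1)*(m + 4)*(m + 2)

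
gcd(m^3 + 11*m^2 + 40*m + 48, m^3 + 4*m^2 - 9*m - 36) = m^2 + 7*m + 12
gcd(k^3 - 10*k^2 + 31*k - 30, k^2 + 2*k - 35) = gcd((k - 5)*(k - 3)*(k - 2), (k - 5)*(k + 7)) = k - 5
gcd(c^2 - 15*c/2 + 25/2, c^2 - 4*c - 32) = 1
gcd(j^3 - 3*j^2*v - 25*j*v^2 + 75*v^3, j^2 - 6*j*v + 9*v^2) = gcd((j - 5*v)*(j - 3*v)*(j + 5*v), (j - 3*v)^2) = -j + 3*v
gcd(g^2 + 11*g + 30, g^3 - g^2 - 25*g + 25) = g + 5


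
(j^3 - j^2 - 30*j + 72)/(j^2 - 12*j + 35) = (j^3 - j^2 - 30*j + 72)/(j^2 - 12*j + 35)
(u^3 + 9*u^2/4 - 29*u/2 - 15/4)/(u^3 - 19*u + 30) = (u + 1/4)/(u - 2)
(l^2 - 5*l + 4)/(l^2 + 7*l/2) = 2*(l^2 - 5*l + 4)/(l*(2*l + 7))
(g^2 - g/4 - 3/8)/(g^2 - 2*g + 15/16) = 2*(2*g + 1)/(4*g - 5)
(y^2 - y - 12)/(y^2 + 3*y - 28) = (y + 3)/(y + 7)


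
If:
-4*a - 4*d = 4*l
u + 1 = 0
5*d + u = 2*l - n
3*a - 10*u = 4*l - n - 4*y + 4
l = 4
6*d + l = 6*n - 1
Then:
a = -193/36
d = 49/36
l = 4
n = 79/36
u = -1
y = 215/36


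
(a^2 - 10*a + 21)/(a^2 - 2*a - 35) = (a - 3)/(a + 5)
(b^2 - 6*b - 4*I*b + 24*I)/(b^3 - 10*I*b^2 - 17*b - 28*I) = (b - 6)/(b^2 - 6*I*b + 7)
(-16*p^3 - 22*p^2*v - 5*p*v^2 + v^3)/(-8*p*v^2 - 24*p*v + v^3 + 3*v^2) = (2*p^2 + 3*p*v + v^2)/(v*(v + 3))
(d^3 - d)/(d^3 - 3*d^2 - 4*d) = (d - 1)/(d - 4)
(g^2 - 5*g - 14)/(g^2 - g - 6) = (g - 7)/(g - 3)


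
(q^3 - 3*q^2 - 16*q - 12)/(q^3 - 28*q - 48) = (q + 1)/(q + 4)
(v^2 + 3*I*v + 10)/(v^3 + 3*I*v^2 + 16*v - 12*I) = (v + 5*I)/(v^2 + 5*I*v + 6)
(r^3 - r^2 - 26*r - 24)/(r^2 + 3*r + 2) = (r^2 - 2*r - 24)/(r + 2)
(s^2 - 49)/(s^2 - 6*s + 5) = (s^2 - 49)/(s^2 - 6*s + 5)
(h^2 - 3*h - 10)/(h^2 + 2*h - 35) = (h + 2)/(h + 7)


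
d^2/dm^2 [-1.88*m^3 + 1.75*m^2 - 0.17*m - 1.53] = 3.5 - 11.28*m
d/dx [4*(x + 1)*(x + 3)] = 8*x + 16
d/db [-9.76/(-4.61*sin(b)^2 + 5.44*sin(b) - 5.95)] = (53.0944 - 89.9872*sin(b))*cos(b)/(4.61*sin(b)^2 - 5.44*sin(b) + 5.95)^2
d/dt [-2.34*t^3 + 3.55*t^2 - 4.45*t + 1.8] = -7.02*t^2 + 7.1*t - 4.45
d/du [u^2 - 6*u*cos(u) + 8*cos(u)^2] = 6*u*sin(u) + 2*u - 8*sin(2*u) - 6*cos(u)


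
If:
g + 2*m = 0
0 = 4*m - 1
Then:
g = -1/2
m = 1/4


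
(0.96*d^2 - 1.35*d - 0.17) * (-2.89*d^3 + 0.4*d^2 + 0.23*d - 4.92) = -2.7744*d^5 + 4.2855*d^4 + 0.1721*d^3 - 5.1017*d^2 + 6.6029*d + 0.8364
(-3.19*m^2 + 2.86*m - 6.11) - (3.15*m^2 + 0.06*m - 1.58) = -6.34*m^2 + 2.8*m - 4.53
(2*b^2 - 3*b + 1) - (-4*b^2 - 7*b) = 6*b^2 + 4*b + 1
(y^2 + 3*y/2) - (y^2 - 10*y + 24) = 23*y/2 - 24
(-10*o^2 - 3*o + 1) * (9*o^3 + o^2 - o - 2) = -90*o^5 - 37*o^4 + 16*o^3 + 24*o^2 + 5*o - 2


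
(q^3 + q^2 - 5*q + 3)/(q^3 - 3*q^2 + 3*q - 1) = (q + 3)/(q - 1)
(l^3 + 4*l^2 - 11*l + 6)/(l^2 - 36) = (l^2 - 2*l + 1)/(l - 6)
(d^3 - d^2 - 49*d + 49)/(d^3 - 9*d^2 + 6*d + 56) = (d^2 + 6*d - 7)/(d^2 - 2*d - 8)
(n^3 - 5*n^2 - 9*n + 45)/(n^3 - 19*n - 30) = (n - 3)/(n + 2)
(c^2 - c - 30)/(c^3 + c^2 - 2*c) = (c^2 - c - 30)/(c*(c^2 + c - 2))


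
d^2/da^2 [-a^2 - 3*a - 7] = -2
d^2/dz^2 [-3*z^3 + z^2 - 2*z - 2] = 2 - 18*z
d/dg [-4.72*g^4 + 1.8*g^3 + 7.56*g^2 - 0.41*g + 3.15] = -18.88*g^3 + 5.4*g^2 + 15.12*g - 0.41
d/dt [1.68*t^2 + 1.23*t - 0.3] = 3.36*t + 1.23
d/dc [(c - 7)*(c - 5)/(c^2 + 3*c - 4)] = 3*(5*c^2 - 26*c - 19)/(c^4 + 6*c^3 + c^2 - 24*c + 16)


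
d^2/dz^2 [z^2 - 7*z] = 2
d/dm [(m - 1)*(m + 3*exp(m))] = 3*m*exp(m) + 2*m - 1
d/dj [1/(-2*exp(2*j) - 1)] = 4*exp(2*j)/(2*exp(2*j) + 1)^2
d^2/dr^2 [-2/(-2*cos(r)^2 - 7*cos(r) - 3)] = 2*(-16*sin(r)^4 + 33*sin(r)^2 + 147*cos(r)/2 - 21*cos(3*r)/2 + 69)/(-2*sin(r)^2 + 7*cos(r) + 5)^3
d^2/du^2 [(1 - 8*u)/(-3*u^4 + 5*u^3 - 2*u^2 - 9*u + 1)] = 2*(432*u^7 - 1050*u^6 + 969*u^5 - 1092*u^4 + 658*u^3 - 135*u^2 + 9*u - 11)/(27*u^12 - 135*u^11 + 279*u^10 - 62*u^9 - 651*u^8 + 1029*u^7 + 86*u^6 - 1209*u^5 + 753*u^4 + 606*u^3 - 237*u^2 + 27*u - 1)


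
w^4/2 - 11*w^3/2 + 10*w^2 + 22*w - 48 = (w/2 + 1)*(w - 8)*(w - 3)*(w - 2)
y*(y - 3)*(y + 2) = y^3 - y^2 - 6*y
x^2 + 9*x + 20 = (x + 4)*(x + 5)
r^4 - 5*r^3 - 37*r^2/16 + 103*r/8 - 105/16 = (r - 5)*(r - 1)*(r - 3/4)*(r + 7/4)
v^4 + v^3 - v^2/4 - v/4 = v*(v - 1/2)*(v + 1/2)*(v + 1)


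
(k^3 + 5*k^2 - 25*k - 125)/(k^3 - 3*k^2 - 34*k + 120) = (k^2 + 10*k + 25)/(k^2 + 2*k - 24)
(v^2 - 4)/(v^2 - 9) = (v^2 - 4)/(v^2 - 9)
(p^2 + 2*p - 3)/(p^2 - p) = (p + 3)/p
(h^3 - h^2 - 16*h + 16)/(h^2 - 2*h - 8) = (h^2 + 3*h - 4)/(h + 2)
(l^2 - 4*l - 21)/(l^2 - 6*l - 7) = (l + 3)/(l + 1)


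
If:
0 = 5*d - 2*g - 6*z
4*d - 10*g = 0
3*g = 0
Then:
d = 0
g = 0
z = 0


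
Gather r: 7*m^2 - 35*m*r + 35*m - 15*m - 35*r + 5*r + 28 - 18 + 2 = 7*m^2 + 20*m + r*(-35*m - 30) + 12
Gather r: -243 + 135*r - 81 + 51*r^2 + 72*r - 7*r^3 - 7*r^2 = -7*r^3 + 44*r^2 + 207*r - 324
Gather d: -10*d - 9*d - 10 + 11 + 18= 19 - 19*d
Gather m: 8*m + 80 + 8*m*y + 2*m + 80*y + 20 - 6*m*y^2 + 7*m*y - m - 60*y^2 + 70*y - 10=m*(-6*y^2 + 15*y + 9) - 60*y^2 + 150*y + 90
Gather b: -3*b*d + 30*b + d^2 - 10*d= b*(30 - 3*d) + d^2 - 10*d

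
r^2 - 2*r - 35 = (r - 7)*(r + 5)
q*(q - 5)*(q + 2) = q^3 - 3*q^2 - 10*q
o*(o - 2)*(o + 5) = o^3 + 3*o^2 - 10*o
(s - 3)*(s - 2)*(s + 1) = s^3 - 4*s^2 + s + 6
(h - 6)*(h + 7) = h^2 + h - 42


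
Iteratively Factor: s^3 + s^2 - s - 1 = (s - 1)*(s^2 + 2*s + 1) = (s - 1)*(s + 1)*(s + 1)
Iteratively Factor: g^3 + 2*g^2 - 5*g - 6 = (g + 3)*(g^2 - g - 2) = (g - 2)*(g + 3)*(g + 1)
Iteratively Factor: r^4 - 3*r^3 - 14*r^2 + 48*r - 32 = (r + 4)*(r^3 - 7*r^2 + 14*r - 8) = (r - 1)*(r + 4)*(r^2 - 6*r + 8) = (r - 4)*(r - 1)*(r + 4)*(r - 2)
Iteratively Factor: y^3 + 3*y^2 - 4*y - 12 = (y - 2)*(y^2 + 5*y + 6) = (y - 2)*(y + 2)*(y + 3)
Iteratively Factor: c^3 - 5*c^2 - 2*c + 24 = (c - 3)*(c^2 - 2*c - 8) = (c - 4)*(c - 3)*(c + 2)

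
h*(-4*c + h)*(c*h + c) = -4*c^2*h^2 - 4*c^2*h + c*h^3 + c*h^2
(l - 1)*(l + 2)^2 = l^3 + 3*l^2 - 4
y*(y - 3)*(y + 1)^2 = y^4 - y^3 - 5*y^2 - 3*y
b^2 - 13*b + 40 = (b - 8)*(b - 5)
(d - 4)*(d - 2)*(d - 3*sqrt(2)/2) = d^3 - 6*d^2 - 3*sqrt(2)*d^2/2 + 8*d + 9*sqrt(2)*d - 12*sqrt(2)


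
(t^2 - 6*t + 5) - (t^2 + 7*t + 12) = -13*t - 7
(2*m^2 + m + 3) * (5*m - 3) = 10*m^3 - m^2 + 12*m - 9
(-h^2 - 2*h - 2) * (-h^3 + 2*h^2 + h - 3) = h^5 - 3*h^3 - 3*h^2 + 4*h + 6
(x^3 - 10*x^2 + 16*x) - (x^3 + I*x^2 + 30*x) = -10*x^2 - I*x^2 - 14*x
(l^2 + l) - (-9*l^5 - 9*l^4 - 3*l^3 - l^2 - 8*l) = 9*l^5 + 9*l^4 + 3*l^3 + 2*l^2 + 9*l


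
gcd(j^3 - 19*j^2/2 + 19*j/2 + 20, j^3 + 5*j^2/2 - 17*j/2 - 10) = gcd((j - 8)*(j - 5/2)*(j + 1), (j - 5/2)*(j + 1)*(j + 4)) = j^2 - 3*j/2 - 5/2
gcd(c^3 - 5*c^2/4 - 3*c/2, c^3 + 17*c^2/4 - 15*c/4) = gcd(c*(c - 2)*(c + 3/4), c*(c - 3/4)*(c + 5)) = c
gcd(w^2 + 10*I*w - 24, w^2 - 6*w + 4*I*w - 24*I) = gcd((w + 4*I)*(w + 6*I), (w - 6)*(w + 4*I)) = w + 4*I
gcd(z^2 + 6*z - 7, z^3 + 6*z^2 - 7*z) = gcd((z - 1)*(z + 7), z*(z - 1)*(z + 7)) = z^2 + 6*z - 7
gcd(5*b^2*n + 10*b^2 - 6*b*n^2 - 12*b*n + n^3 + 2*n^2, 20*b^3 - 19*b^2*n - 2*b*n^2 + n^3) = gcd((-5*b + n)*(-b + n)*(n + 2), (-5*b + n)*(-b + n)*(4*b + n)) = 5*b^2 - 6*b*n + n^2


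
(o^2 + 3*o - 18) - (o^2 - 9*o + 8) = 12*o - 26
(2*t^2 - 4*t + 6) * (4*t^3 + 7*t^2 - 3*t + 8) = 8*t^5 - 2*t^4 - 10*t^3 + 70*t^2 - 50*t + 48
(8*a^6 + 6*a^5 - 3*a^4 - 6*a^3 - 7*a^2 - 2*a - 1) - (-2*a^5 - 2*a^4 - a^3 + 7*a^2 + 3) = 8*a^6 + 8*a^5 - a^4 - 5*a^3 - 14*a^2 - 2*a - 4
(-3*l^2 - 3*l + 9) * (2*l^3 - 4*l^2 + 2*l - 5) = -6*l^5 + 6*l^4 + 24*l^3 - 27*l^2 + 33*l - 45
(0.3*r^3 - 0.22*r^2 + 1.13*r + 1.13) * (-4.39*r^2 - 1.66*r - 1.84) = -1.317*r^5 + 0.4678*r^4 - 5.1475*r^3 - 6.4317*r^2 - 3.955*r - 2.0792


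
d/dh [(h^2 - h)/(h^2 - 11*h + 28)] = 2*(-5*h^2 + 28*h - 14)/(h^4 - 22*h^3 + 177*h^2 - 616*h + 784)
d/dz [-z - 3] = -1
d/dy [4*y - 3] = 4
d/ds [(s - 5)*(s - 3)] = 2*s - 8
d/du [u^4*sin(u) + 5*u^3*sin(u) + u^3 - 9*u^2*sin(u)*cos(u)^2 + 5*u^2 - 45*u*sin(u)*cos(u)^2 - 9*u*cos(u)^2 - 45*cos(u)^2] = u^4*cos(u) + 4*u^3*sin(u) + 5*u^3*cos(u) + 15*u^2*sin(u) - 9*u^2*cos(u)/4 - 27*u^2*cos(3*u)/4 + 3*u^2 - 9*u*sin(u)/2 + 9*u*sin(2*u) - 9*u*sin(3*u)/2 - 45*u*cos(u)/4 - 135*u*cos(3*u)/4 + 10*u - 45*sin(u)/4 + 45*sin(2*u) - 45*sin(3*u)/4 - 9*cos(2*u)/2 - 9/2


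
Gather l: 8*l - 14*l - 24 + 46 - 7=15 - 6*l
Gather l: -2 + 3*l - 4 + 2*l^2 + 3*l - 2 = 2*l^2 + 6*l - 8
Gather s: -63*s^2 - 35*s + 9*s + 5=-63*s^2 - 26*s + 5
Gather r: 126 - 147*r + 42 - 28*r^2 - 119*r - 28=-28*r^2 - 266*r + 140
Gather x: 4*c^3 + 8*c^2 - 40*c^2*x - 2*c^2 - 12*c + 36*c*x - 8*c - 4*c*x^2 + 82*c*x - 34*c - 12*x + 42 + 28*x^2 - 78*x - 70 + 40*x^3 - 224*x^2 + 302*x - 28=4*c^3 + 6*c^2 - 54*c + 40*x^3 + x^2*(-4*c - 196) + x*(-40*c^2 + 118*c + 212) - 56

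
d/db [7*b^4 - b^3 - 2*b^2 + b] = 28*b^3 - 3*b^2 - 4*b + 1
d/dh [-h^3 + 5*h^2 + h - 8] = -3*h^2 + 10*h + 1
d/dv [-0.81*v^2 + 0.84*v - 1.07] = 0.84 - 1.62*v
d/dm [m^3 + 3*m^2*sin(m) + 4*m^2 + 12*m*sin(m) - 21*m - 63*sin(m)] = 3*m^2*cos(m) + 3*m^2 + 6*m*sin(m) + 12*m*cos(m) + 8*m + 12*sin(m) - 63*cos(m) - 21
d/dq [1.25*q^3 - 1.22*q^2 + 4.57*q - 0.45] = 3.75*q^2 - 2.44*q + 4.57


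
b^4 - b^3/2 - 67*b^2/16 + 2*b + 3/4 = (b - 2)*(b - 3/4)*(b + 1/4)*(b + 2)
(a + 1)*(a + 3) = a^2 + 4*a + 3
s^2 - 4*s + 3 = (s - 3)*(s - 1)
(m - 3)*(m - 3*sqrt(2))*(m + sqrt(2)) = m^3 - 3*m^2 - 2*sqrt(2)*m^2 - 6*m + 6*sqrt(2)*m + 18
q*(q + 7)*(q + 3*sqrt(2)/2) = q^3 + 3*sqrt(2)*q^2/2 + 7*q^2 + 21*sqrt(2)*q/2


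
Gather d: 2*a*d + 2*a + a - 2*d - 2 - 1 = 3*a + d*(2*a - 2) - 3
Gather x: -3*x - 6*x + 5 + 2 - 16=-9*x - 9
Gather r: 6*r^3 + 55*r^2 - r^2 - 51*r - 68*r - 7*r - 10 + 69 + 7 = 6*r^3 + 54*r^2 - 126*r + 66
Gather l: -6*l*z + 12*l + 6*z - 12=l*(12 - 6*z) + 6*z - 12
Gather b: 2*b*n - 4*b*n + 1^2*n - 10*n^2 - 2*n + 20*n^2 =-2*b*n + 10*n^2 - n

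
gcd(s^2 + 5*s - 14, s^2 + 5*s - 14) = s^2 + 5*s - 14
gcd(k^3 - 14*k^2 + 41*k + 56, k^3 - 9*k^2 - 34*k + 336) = k^2 - 15*k + 56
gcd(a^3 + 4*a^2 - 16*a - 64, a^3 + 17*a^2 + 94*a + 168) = a + 4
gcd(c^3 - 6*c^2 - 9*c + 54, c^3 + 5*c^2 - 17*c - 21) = c - 3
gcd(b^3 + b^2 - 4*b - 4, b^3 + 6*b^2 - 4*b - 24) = b^2 - 4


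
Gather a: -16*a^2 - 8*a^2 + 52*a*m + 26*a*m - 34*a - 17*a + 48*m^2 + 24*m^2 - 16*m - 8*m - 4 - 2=-24*a^2 + a*(78*m - 51) + 72*m^2 - 24*m - 6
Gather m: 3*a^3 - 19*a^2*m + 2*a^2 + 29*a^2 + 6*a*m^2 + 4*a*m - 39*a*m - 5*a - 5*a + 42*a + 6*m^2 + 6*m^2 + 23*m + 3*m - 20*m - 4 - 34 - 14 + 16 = 3*a^3 + 31*a^2 + 32*a + m^2*(6*a + 12) + m*(-19*a^2 - 35*a + 6) - 36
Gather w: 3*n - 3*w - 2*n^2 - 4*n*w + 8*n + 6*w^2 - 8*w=-2*n^2 + 11*n + 6*w^2 + w*(-4*n - 11)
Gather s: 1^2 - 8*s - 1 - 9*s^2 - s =-9*s^2 - 9*s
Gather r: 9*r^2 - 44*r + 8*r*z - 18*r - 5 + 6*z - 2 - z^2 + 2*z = 9*r^2 + r*(8*z - 62) - z^2 + 8*z - 7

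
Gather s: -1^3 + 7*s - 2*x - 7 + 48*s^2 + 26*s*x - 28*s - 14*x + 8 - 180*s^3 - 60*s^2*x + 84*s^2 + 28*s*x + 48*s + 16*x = -180*s^3 + s^2*(132 - 60*x) + s*(54*x + 27)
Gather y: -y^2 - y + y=-y^2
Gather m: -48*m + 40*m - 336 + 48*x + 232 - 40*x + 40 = -8*m + 8*x - 64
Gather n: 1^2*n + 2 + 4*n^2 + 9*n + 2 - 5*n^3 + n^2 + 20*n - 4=-5*n^3 + 5*n^2 + 30*n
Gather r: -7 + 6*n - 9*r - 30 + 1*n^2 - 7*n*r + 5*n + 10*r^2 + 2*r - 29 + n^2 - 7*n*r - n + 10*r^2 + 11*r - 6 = 2*n^2 + 10*n + 20*r^2 + r*(4 - 14*n) - 72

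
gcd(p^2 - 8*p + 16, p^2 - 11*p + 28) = p - 4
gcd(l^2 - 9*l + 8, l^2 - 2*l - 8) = 1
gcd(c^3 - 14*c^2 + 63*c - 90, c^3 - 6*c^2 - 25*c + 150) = c^2 - 11*c + 30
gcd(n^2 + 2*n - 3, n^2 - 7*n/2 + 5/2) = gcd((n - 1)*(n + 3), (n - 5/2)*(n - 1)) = n - 1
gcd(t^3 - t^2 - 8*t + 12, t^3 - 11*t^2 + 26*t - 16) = t - 2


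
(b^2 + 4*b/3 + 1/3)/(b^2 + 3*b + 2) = (b + 1/3)/(b + 2)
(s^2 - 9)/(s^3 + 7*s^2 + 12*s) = (s - 3)/(s*(s + 4))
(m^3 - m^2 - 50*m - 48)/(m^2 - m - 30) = (-m^3 + m^2 + 50*m + 48)/(-m^2 + m + 30)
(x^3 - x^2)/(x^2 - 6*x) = x*(x - 1)/(x - 6)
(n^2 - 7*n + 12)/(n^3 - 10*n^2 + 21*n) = (n - 4)/(n*(n - 7))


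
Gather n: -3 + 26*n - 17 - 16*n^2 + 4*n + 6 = -16*n^2 + 30*n - 14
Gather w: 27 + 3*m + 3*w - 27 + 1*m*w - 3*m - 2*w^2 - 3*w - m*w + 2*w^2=0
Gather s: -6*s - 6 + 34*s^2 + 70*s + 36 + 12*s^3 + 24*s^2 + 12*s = 12*s^3 + 58*s^2 + 76*s + 30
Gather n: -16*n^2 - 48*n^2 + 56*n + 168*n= -64*n^2 + 224*n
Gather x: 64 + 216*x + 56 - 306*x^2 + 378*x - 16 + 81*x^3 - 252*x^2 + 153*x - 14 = 81*x^3 - 558*x^2 + 747*x + 90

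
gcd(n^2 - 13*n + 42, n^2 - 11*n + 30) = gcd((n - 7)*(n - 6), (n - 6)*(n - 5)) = n - 6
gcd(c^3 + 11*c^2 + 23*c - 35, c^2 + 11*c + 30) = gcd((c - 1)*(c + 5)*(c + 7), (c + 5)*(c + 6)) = c + 5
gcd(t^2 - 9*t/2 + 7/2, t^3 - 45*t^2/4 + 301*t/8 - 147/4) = t - 7/2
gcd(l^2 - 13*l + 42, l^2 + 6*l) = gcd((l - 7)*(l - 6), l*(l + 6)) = 1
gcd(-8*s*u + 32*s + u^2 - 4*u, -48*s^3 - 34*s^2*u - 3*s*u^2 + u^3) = 8*s - u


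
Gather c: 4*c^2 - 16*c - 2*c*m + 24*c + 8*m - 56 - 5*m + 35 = 4*c^2 + c*(8 - 2*m) + 3*m - 21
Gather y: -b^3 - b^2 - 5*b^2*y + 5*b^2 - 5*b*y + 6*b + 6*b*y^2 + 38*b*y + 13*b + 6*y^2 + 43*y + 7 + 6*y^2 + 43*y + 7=-b^3 + 4*b^2 + 19*b + y^2*(6*b + 12) + y*(-5*b^2 + 33*b + 86) + 14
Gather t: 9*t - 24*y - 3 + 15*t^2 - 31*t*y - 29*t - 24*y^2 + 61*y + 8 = 15*t^2 + t*(-31*y - 20) - 24*y^2 + 37*y + 5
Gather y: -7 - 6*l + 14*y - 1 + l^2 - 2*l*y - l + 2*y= l^2 - 7*l + y*(16 - 2*l) - 8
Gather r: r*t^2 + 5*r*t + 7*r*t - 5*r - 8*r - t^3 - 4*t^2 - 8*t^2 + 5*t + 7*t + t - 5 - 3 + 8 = r*(t^2 + 12*t - 13) - t^3 - 12*t^2 + 13*t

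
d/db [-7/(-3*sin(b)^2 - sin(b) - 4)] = -7*(6*sin(b) + 1)*cos(b)/(3*sin(b)^2 + sin(b) + 4)^2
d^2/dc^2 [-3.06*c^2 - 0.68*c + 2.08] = -6.12000000000000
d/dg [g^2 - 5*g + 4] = 2*g - 5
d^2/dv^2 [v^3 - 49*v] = 6*v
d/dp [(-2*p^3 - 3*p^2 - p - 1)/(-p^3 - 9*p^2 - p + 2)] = (15*p^4 + 2*p^3 - 21*p^2 - 30*p - 3)/(p^6 + 18*p^5 + 83*p^4 + 14*p^3 - 35*p^2 - 4*p + 4)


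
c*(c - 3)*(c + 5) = c^3 + 2*c^2 - 15*c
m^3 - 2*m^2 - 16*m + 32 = (m - 4)*(m - 2)*(m + 4)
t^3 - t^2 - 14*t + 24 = (t - 3)*(t - 2)*(t + 4)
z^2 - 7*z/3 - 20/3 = (z - 4)*(z + 5/3)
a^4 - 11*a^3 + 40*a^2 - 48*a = a*(a - 4)^2*(a - 3)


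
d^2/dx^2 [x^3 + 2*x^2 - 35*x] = 6*x + 4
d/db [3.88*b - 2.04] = 3.88000000000000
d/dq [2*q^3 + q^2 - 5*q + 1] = 6*q^2 + 2*q - 5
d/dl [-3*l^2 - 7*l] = -6*l - 7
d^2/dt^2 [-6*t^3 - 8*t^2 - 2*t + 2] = -36*t - 16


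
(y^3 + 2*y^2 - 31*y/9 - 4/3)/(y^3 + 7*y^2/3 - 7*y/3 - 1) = (y - 4/3)/(y - 1)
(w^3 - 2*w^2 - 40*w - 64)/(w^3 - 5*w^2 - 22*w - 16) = (w + 4)/(w + 1)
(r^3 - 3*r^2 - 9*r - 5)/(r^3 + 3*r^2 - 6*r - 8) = (r^2 - 4*r - 5)/(r^2 + 2*r - 8)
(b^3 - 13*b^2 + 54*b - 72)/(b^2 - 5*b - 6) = (b^2 - 7*b + 12)/(b + 1)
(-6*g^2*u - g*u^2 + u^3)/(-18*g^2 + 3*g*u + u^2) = u*(2*g + u)/(6*g + u)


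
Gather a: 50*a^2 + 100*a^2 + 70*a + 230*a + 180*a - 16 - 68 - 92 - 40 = 150*a^2 + 480*a - 216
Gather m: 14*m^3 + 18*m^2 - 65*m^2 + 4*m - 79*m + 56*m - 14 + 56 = 14*m^3 - 47*m^2 - 19*m + 42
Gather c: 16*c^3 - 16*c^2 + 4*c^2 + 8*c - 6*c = 16*c^3 - 12*c^2 + 2*c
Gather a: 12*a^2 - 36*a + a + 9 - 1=12*a^2 - 35*a + 8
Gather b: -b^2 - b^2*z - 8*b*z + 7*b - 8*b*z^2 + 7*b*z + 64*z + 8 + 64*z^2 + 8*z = b^2*(-z - 1) + b*(-8*z^2 - z + 7) + 64*z^2 + 72*z + 8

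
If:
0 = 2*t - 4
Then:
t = 2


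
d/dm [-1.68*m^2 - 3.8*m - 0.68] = -3.36*m - 3.8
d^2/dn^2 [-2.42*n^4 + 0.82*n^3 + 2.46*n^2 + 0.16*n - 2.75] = -29.04*n^2 + 4.92*n + 4.92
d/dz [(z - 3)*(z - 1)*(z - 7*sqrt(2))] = 3*z^2 - 14*sqrt(2)*z - 8*z + 3 + 28*sqrt(2)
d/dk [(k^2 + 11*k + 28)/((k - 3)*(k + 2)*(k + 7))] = (-k^2 - 8*k - 2)/(k^4 - 2*k^3 - 11*k^2 + 12*k + 36)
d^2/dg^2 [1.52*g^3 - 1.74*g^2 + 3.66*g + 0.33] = 9.12*g - 3.48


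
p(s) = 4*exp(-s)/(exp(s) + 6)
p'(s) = -4*exp(-s)/(exp(s) + 6) - 4/(exp(s) + 6)^2 = 8*(-exp(s) - 3)*exp(-s)/(exp(2*s) + 12*exp(s) + 36)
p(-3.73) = 27.68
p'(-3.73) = -27.79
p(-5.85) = 231.38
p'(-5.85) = -231.49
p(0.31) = 0.40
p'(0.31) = -0.47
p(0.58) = 0.29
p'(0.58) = -0.35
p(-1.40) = 2.60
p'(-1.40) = -2.70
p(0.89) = 0.19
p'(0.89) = -0.25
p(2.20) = 0.03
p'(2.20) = -0.05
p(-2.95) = 12.63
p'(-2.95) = -12.74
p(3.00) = 0.01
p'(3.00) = -0.01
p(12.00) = 0.00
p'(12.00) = 0.00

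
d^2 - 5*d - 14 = (d - 7)*(d + 2)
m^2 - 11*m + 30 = (m - 6)*(m - 5)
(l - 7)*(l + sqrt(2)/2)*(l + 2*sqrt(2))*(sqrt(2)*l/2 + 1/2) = sqrt(2)*l^4/2 - 7*sqrt(2)*l^3/2 + 3*l^3 - 21*l^2 + 9*sqrt(2)*l^2/4 - 63*sqrt(2)*l/4 + l - 7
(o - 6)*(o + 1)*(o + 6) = o^3 + o^2 - 36*o - 36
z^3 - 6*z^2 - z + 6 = (z - 6)*(z - 1)*(z + 1)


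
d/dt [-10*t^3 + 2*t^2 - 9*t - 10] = -30*t^2 + 4*t - 9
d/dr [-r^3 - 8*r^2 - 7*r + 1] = -3*r^2 - 16*r - 7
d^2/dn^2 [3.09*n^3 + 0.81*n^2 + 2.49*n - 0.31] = 18.54*n + 1.62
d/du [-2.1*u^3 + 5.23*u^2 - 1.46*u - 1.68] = -6.3*u^2 + 10.46*u - 1.46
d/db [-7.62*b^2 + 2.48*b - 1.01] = 2.48 - 15.24*b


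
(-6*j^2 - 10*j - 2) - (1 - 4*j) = -6*j^2 - 6*j - 3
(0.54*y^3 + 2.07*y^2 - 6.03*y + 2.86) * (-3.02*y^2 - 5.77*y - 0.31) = -1.6308*y^5 - 9.3672*y^4 + 6.0993*y^3 + 25.5142*y^2 - 14.6329*y - 0.8866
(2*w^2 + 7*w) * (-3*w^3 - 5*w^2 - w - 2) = -6*w^5 - 31*w^4 - 37*w^3 - 11*w^2 - 14*w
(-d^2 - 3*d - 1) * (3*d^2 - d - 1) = -3*d^4 - 8*d^3 + d^2 + 4*d + 1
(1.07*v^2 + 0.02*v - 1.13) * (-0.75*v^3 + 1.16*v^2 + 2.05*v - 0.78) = -0.8025*v^5 + 1.2262*v^4 + 3.0642*v^3 - 2.1044*v^2 - 2.3321*v + 0.8814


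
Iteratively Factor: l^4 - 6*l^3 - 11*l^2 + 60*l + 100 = (l - 5)*(l^3 - l^2 - 16*l - 20) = (l - 5)^2*(l^2 + 4*l + 4) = (l - 5)^2*(l + 2)*(l + 2)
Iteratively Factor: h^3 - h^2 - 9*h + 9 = (h - 3)*(h^2 + 2*h - 3) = (h - 3)*(h - 1)*(h + 3)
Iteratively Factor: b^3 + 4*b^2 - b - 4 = (b + 1)*(b^2 + 3*b - 4) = (b + 1)*(b + 4)*(b - 1)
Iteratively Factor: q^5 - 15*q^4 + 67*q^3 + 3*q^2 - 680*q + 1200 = (q + 3)*(q^4 - 18*q^3 + 121*q^2 - 360*q + 400) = (q - 5)*(q + 3)*(q^3 - 13*q^2 + 56*q - 80) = (q - 5)*(q - 4)*(q + 3)*(q^2 - 9*q + 20) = (q - 5)^2*(q - 4)*(q + 3)*(q - 4)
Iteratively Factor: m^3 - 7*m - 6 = (m - 3)*(m^2 + 3*m + 2) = (m - 3)*(m + 1)*(m + 2)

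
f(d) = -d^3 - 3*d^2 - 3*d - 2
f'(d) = -3*d^2 - 6*d - 3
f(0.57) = -4.87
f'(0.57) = -7.39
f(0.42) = -3.86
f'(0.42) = -6.05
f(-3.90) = 23.39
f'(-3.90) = -25.23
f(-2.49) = 2.31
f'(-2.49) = -6.66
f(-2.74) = 4.27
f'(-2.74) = -9.08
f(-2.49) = 2.31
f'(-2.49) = -6.66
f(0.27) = -3.05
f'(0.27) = -4.84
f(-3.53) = 15.19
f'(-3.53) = -19.20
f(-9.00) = 511.00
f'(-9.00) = -192.00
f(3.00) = -65.00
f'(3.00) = -48.00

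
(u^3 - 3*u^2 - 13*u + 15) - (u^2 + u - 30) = u^3 - 4*u^2 - 14*u + 45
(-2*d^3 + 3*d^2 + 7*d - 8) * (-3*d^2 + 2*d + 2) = 6*d^5 - 13*d^4 - 19*d^3 + 44*d^2 - 2*d - 16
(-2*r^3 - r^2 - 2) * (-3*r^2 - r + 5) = 6*r^5 + 5*r^4 - 9*r^3 + r^2 + 2*r - 10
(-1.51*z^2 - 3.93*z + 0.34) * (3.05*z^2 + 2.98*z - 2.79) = -4.6055*z^4 - 16.4863*z^3 - 6.4615*z^2 + 11.9779*z - 0.9486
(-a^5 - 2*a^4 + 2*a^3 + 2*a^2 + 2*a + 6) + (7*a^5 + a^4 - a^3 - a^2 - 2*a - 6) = 6*a^5 - a^4 + a^3 + a^2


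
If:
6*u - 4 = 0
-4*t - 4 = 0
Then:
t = -1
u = 2/3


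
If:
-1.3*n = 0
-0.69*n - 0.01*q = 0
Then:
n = 0.00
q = 0.00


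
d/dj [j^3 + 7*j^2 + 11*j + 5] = 3*j^2 + 14*j + 11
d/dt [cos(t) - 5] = -sin(t)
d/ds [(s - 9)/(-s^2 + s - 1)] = (-s^2 + s + (s - 9)*(2*s - 1) - 1)/(s^2 - s + 1)^2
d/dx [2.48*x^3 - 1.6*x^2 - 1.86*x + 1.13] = 7.44*x^2 - 3.2*x - 1.86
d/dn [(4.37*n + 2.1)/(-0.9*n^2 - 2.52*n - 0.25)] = (3.933*n^2 + 3.78*n + 4.1995)/(0.81*n^4 + 4.536*n^3 + 6.8004*n^2 + 1.26*n + 0.0625)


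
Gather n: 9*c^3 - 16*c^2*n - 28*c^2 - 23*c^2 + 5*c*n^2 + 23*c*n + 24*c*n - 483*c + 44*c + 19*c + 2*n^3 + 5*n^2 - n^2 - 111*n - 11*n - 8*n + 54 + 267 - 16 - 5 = 9*c^3 - 51*c^2 - 420*c + 2*n^3 + n^2*(5*c + 4) + n*(-16*c^2 + 47*c - 130) + 300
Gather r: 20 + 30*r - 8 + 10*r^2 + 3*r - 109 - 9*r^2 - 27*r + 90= r^2 + 6*r - 7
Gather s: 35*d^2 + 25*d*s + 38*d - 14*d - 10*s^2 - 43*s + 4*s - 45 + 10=35*d^2 + 24*d - 10*s^2 + s*(25*d - 39) - 35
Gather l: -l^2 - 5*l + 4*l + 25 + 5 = -l^2 - l + 30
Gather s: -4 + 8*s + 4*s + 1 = 12*s - 3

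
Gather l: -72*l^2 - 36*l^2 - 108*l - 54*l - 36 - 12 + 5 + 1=-108*l^2 - 162*l - 42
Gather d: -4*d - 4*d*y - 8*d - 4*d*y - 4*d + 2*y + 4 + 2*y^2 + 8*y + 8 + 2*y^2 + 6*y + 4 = d*(-8*y - 16) + 4*y^2 + 16*y + 16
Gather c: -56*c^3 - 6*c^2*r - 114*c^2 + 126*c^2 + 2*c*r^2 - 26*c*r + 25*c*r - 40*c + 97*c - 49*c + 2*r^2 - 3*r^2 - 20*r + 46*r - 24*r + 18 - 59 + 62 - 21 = -56*c^3 + c^2*(12 - 6*r) + c*(2*r^2 - r + 8) - r^2 + 2*r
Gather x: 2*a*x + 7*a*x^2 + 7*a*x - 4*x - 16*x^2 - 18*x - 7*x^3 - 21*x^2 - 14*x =-7*x^3 + x^2*(7*a - 37) + x*(9*a - 36)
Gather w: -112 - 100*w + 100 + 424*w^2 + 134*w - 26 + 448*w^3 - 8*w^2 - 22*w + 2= 448*w^3 + 416*w^2 + 12*w - 36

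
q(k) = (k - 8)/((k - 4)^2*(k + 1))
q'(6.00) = 0.12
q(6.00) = -0.07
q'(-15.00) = 0.00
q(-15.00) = 0.00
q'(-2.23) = 0.22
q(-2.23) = 0.21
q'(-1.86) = 0.47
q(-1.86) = 0.33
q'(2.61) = -0.75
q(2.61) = -0.77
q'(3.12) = -2.79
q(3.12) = -1.53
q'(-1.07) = 73.44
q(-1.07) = 5.04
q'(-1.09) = 44.42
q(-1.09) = 3.90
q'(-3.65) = 0.04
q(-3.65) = 0.08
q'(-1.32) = 3.49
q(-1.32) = 1.03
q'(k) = -(k - 8)/((k - 4)^2*(k + 1)^2) - 2*(k - 8)/((k - 4)^3*(k + 1)) + 1/((k - 4)^2*(k + 1))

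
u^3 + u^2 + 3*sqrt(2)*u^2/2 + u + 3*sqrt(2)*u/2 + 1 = (u + 1)*(u + sqrt(2)/2)*(u + sqrt(2))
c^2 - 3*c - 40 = (c - 8)*(c + 5)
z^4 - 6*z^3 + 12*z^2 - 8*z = z*(z - 2)^3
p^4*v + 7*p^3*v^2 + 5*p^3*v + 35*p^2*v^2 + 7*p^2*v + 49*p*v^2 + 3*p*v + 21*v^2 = (p + 1)*(p + 3)*(p + 7*v)*(p*v + v)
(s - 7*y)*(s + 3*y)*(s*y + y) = s^3*y - 4*s^2*y^2 + s^2*y - 21*s*y^3 - 4*s*y^2 - 21*y^3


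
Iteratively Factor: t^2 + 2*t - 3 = (t + 3)*(t - 1)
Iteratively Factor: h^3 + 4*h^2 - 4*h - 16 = (h + 2)*(h^2 + 2*h - 8) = (h - 2)*(h + 2)*(h + 4)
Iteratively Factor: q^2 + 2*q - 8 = (q + 4)*(q - 2)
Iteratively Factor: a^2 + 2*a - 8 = (a + 4)*(a - 2)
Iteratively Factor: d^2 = (d)*(d)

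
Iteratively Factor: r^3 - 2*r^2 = (r)*(r^2 - 2*r) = r^2*(r - 2)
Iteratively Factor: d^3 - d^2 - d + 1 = (d - 1)*(d^2 - 1) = (d - 1)^2*(d + 1)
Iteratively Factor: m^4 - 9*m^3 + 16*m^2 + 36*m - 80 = (m + 2)*(m^3 - 11*m^2 + 38*m - 40) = (m - 5)*(m + 2)*(m^2 - 6*m + 8) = (m - 5)*(m - 4)*(m + 2)*(m - 2)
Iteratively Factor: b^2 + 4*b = (b)*(b + 4)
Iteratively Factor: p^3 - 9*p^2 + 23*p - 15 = (p - 1)*(p^2 - 8*p + 15) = (p - 3)*(p - 1)*(p - 5)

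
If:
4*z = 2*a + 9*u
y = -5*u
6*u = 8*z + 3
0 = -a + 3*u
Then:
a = -3/8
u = -1/8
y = 5/8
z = -15/32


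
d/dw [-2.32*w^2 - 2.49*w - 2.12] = -4.64*w - 2.49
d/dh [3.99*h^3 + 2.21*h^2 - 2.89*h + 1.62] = 11.97*h^2 + 4.42*h - 2.89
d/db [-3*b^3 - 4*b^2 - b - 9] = -9*b^2 - 8*b - 1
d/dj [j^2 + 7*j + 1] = 2*j + 7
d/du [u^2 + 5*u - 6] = 2*u + 5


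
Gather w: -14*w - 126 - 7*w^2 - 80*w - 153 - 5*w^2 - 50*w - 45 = -12*w^2 - 144*w - 324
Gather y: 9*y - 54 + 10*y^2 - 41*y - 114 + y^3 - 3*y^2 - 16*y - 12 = y^3 + 7*y^2 - 48*y - 180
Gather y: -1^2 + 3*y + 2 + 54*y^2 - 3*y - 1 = 54*y^2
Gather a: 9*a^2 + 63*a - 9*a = 9*a^2 + 54*a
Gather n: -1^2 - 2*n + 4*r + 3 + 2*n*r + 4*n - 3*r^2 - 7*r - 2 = n*(2*r + 2) - 3*r^2 - 3*r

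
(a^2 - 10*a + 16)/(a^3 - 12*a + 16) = (a - 8)/(a^2 + 2*a - 8)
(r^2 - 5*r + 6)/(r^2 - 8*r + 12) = (r - 3)/(r - 6)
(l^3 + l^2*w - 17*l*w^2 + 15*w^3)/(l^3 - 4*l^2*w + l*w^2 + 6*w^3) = (-l^2 - 4*l*w + 5*w^2)/(-l^2 + l*w + 2*w^2)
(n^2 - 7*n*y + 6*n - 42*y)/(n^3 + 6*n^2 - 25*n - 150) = (n - 7*y)/(n^2 - 25)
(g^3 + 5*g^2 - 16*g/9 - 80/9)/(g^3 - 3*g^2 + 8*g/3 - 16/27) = 3*(3*g^2 + 19*g + 20)/(9*g^2 - 15*g + 4)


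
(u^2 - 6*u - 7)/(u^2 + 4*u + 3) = (u - 7)/(u + 3)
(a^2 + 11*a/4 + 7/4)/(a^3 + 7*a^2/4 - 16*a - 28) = (a + 1)/(a^2 - 16)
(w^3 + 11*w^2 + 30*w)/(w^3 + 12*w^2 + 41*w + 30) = w/(w + 1)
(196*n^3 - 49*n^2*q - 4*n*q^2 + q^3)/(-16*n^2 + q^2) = (-49*n^2 + q^2)/(4*n + q)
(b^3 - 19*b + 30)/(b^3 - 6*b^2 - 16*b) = (-b^3 + 19*b - 30)/(b*(-b^2 + 6*b + 16))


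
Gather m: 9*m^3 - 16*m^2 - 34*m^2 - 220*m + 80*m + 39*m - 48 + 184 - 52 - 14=9*m^3 - 50*m^2 - 101*m + 70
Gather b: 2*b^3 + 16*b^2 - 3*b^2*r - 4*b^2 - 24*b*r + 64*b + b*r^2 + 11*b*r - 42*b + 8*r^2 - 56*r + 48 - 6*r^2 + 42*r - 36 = 2*b^3 + b^2*(12 - 3*r) + b*(r^2 - 13*r + 22) + 2*r^2 - 14*r + 12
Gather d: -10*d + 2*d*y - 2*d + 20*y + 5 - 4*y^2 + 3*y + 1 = d*(2*y - 12) - 4*y^2 + 23*y + 6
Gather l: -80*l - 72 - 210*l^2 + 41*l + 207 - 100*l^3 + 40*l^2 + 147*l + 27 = -100*l^3 - 170*l^2 + 108*l + 162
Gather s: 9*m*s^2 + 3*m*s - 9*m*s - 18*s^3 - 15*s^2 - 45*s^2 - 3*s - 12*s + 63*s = -18*s^3 + s^2*(9*m - 60) + s*(48 - 6*m)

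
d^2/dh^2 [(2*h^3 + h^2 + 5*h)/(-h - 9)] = 4*(-h^3 - 27*h^2 - 243*h - 18)/(h^3 + 27*h^2 + 243*h + 729)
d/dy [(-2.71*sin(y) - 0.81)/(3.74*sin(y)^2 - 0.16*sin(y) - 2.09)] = (10.1354*sin(y)^2 + 6.0588*sin(y) + 5.5343)*cos(y)/(13.9876*sin(y)^4 - 1.1968*sin(y)^3 - 15.6076*sin(y)^2 + 0.6688*sin(y) + 4.3681)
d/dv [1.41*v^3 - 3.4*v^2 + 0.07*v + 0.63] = 4.23*v^2 - 6.8*v + 0.07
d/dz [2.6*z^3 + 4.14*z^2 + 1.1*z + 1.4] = 7.8*z^2 + 8.28*z + 1.1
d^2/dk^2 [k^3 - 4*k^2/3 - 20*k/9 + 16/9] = 6*k - 8/3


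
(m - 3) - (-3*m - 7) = 4*m + 4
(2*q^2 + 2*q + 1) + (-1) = 2*q^2 + 2*q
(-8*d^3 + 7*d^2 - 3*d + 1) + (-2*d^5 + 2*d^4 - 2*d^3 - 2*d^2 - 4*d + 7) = -2*d^5 + 2*d^4 - 10*d^3 + 5*d^2 - 7*d + 8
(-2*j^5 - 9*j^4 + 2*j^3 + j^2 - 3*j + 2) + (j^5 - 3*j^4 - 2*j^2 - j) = -j^5 - 12*j^4 + 2*j^3 - j^2 - 4*j + 2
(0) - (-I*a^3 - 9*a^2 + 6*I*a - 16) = I*a^3 + 9*a^2 - 6*I*a + 16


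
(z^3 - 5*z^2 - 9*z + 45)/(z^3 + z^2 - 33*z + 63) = (z^2 - 2*z - 15)/(z^2 + 4*z - 21)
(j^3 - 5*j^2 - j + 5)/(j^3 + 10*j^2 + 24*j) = (j^3 - 5*j^2 - j + 5)/(j*(j^2 + 10*j + 24))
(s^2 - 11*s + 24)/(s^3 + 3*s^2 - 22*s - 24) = (s^2 - 11*s + 24)/(s^3 + 3*s^2 - 22*s - 24)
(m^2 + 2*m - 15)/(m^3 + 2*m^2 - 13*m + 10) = (m - 3)/(m^2 - 3*m + 2)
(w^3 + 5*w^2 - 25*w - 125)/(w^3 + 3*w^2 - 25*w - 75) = (w + 5)/(w + 3)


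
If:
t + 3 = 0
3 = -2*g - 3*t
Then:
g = 3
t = -3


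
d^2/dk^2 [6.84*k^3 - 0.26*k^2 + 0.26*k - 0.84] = 41.04*k - 0.52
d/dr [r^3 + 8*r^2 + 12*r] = 3*r^2 + 16*r + 12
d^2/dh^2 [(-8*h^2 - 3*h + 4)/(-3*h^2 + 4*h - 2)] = 2*(123*h^3 - 252*h^2 + 90*h + 16)/(27*h^6 - 108*h^5 + 198*h^4 - 208*h^3 + 132*h^2 - 48*h + 8)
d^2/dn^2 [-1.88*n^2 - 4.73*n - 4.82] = -3.76000000000000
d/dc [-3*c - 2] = -3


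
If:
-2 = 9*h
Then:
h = -2/9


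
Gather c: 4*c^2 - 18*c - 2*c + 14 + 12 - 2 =4*c^2 - 20*c + 24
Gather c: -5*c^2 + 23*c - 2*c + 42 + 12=-5*c^2 + 21*c + 54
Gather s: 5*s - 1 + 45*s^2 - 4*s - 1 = 45*s^2 + s - 2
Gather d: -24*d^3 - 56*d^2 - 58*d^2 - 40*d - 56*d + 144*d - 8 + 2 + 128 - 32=-24*d^3 - 114*d^2 + 48*d + 90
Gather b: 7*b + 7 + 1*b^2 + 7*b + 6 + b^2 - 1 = 2*b^2 + 14*b + 12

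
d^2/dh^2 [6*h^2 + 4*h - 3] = 12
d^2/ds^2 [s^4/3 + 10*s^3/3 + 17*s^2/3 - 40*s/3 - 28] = 4*s^2 + 20*s + 34/3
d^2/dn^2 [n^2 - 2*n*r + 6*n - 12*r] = 2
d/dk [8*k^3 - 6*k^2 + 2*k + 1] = 24*k^2 - 12*k + 2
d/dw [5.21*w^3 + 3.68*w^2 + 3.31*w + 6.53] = 15.63*w^2 + 7.36*w + 3.31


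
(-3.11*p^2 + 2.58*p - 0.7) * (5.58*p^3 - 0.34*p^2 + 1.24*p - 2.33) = -17.3538*p^5 + 15.4538*p^4 - 8.6396*p^3 + 10.6835*p^2 - 6.8794*p + 1.631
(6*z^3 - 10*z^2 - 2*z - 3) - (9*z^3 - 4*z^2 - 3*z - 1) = -3*z^3 - 6*z^2 + z - 2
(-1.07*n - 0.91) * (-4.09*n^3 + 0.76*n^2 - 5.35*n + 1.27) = 4.3763*n^4 + 2.9087*n^3 + 5.0329*n^2 + 3.5096*n - 1.1557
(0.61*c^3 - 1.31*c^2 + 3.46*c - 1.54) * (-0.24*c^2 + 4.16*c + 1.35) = -0.1464*c^5 + 2.852*c^4 - 5.4565*c^3 + 12.9947*c^2 - 1.7354*c - 2.079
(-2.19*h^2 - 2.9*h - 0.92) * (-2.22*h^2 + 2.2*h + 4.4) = 4.8618*h^4 + 1.62*h^3 - 13.9736*h^2 - 14.784*h - 4.048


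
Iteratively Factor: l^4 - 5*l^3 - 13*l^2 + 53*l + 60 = (l + 3)*(l^3 - 8*l^2 + 11*l + 20) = (l - 5)*(l + 3)*(l^2 - 3*l - 4) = (l - 5)*(l + 1)*(l + 3)*(l - 4)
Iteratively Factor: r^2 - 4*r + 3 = (r - 3)*(r - 1)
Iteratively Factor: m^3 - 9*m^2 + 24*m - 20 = (m - 5)*(m^2 - 4*m + 4) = (m - 5)*(m - 2)*(m - 2)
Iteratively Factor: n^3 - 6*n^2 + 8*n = (n - 4)*(n^2 - 2*n) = (n - 4)*(n - 2)*(n)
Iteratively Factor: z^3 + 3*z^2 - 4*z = (z)*(z^2 + 3*z - 4) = z*(z - 1)*(z + 4)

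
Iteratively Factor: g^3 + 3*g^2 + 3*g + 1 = (g + 1)*(g^2 + 2*g + 1) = (g + 1)^2*(g + 1)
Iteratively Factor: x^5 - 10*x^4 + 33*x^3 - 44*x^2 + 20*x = (x - 2)*(x^4 - 8*x^3 + 17*x^2 - 10*x) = (x - 2)*(x - 1)*(x^3 - 7*x^2 + 10*x) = (x - 5)*(x - 2)*(x - 1)*(x^2 - 2*x) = x*(x - 5)*(x - 2)*(x - 1)*(x - 2)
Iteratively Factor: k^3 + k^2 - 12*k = (k)*(k^2 + k - 12) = k*(k + 4)*(k - 3)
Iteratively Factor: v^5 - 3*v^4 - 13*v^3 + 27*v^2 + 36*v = (v - 3)*(v^4 - 13*v^2 - 12*v) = (v - 4)*(v - 3)*(v^3 + 4*v^2 + 3*v) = (v - 4)*(v - 3)*(v + 3)*(v^2 + v) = v*(v - 4)*(v - 3)*(v + 3)*(v + 1)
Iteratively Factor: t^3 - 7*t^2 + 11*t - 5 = (t - 1)*(t^2 - 6*t + 5) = (t - 1)^2*(t - 5)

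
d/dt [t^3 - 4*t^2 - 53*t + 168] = 3*t^2 - 8*t - 53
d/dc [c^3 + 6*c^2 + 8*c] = 3*c^2 + 12*c + 8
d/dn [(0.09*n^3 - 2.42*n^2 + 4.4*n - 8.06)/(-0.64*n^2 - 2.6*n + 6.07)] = (-0.0576*n^4 - 0.468*n^3 + 10.7469*n^2 - 39.6956*n + 5.752)/(0.4096*n^4 + 3.328*n^3 - 1.0096*n^2 - 31.564*n + 36.8449)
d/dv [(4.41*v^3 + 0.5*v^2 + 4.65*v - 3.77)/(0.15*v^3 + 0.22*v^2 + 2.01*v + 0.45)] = (0.8952*v^4 + 16.3332*v^3 + 7.632*v^2 + 2.1088*v + 9.6702)/(0.0225*v^6 + 0.066*v^5 + 0.6514*v^4 + 1.0194*v^3 + 4.2381*v^2 + 1.809*v + 0.2025)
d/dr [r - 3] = 1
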